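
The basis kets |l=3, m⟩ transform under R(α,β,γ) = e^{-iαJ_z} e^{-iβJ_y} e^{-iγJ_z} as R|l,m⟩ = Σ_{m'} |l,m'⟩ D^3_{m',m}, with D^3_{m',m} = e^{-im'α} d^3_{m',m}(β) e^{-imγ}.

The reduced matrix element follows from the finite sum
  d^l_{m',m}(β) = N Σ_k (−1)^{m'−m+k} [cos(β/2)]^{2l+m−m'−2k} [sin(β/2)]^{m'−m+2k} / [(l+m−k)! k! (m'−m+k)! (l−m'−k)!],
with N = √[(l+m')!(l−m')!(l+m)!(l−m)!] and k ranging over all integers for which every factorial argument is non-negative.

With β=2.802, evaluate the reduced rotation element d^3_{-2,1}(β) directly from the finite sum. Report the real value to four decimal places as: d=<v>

d^3_{-2,1}(β=2.8020) via the finite sum:
Half-angle: c=0.168982, s=0.985619. N=√(1·120·24·2)=75.894664
k∈{3,4} keeps every argument non-negative
  k=3: (−1)^0·75.8947/(12)·0.1690^3·0.9856^3 = +0.029220
  k=4: (−1)^1·75.8947/(24)·0.1690^1·0.9856^5 = -0.497033
d^3_{-2,1}(2.8020) = +0.029220 -0.497033 = -0.467813

d=-0.4678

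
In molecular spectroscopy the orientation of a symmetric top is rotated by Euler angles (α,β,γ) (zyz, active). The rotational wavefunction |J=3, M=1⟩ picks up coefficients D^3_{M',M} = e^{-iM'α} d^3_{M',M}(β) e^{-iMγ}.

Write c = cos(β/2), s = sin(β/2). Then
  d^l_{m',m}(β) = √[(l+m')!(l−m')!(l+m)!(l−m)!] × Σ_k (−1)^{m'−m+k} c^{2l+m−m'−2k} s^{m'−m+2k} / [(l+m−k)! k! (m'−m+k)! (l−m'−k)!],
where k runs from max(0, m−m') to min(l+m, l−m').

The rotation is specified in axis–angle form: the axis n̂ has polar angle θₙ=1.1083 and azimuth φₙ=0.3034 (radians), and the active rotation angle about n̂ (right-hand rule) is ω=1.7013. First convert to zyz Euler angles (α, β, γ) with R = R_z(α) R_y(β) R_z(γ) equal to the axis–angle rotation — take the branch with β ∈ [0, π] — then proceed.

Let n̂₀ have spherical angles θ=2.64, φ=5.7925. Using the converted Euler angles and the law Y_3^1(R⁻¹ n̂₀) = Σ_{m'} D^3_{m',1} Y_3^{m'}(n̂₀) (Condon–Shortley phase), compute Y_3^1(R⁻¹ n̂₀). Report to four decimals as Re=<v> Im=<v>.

Axis–angle → zyz. n̂ = (sinθₙcosφₙ, sinθₙsinφₙ, cosθₙ) = (+0.854066, +0.267379, +0.446184), ω = 1.7013.
R = I cosω + sinω [n̂]ₓ + (1−cosω) n̂n̂ᵀ gives
  R = [+0.694219, -0.184313, +0.695765; +0.700466, -0.049339, -0.711979; +0.165555, +0.981628, +0.094853]
β = atan2(√(R₁₃²+R₂₃²), R₃₃) = 1.475800; α = atan2(R₂₃, R₁₃) mod 2π = 5.486270; γ = atan2(R₃₂, −R₃₁) mod 2π = 1.737878
Need the full column D^3_{m',1} for m'=−3..3 at α=5.4863, β=1.4758, γ=1.7379.
cos(β/2)=0.739883, sin(β/2)=0.672736
d^3_{-3,1}: single k=4 term ⇒ +0.434260;  D = -0.239351+0.362343i
d^3_{-2,1}: k∈[3..4] ⇒ +0.779924 -0.322393 = +0.457531;  D = -0.449288+0.086460i
d^3_{-1,1}: k∈[2..4] ⇒ +0.813752 -0.897003 +0.092697 = +0.009446;  D = -0.007760-0.005387i
d^3_{0,1}: k∈[1..3] ⇒ +0.516714 -1.281546 +0.353164 = -0.411669;  D = +0.068463+0.405936i
d^3_{1,1}: k∈[0..2] ⇒ +0.164051 -1.085003 +0.672752 = -0.248200;  D = -0.146192+0.200577i
d^3_{2,1}: k∈[0..1] ⇒ -0.471693 +0.779924 = +0.308231;  D = +0.305039-0.044247i
d^3_{3,1}: single k=0 term ⇒ +0.525275;  D = +0.417250+0.319087i
Y_3^{m'}(θ=2.64,φ=5.7925) and Σ D·Y over m':
  (-0.2394+0.3623i)·(+0.0046+0.0462i)  (-0.4493+0.0865i)·(-0.1152-0.1722i)  (-0.0078-0.0054i)·(+0.3898+0.2083i)  (+0.0685+0.4059i)·(-0.2762+0.0000i)  (-0.1462+0.2006i)·(-0.3898+0.2083i)  (+0.3050-0.0442i)·(-0.1152+0.1722i)  (+0.4172+0.3191i)·(-0.0046+0.0462i)
Y_3^1(R⁻¹ n̂) = -0.000928-0.091006i

Re=-0.0009 Im=-0.0910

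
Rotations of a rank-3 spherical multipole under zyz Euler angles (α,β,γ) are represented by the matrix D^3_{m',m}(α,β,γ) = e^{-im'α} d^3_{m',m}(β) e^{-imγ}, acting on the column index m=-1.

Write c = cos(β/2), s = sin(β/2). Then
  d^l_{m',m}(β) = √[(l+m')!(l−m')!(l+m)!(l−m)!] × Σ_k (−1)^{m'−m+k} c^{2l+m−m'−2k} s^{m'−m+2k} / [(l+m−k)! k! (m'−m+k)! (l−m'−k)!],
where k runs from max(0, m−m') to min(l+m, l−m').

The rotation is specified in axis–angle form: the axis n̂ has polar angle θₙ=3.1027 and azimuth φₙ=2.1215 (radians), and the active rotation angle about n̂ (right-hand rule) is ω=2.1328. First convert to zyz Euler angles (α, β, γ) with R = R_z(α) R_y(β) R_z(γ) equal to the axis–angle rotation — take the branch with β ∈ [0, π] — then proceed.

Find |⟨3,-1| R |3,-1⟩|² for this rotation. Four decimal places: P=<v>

P=0.9747

Axis–angle → zyz. n̂ = (sinθₙcosφₙ, sinθₙsinφₙ, cosθₙ) = (-0.020347, +0.033134, -0.999244), ω = 2.1328.
R = I cosω + sinω [n̂]ₓ + (1−cosω) n̂n̂ᵀ gives
  R = [-0.532248, +0.844516, +0.059204; -0.846583, -0.531200, -0.033535; +0.003128, -0.067970, +0.997682]
β = atan2(√(R₁₃²+R₂₃²), R₃₃) = 0.068094; α = atan2(R₂₃, R₁₃) mod 2π = 5.767809; γ = atan2(R₃₂, −R₃₁) mod 2π = 4.666402
First d^3_{-1,-1}(β=0.0681), then the phase factors e^{-i(-1)α} and e^{-i(-1)γ}:
Half-angle: c=0.999420, s=0.034041. N=√(2·24·2·24)=48.000000
Admissible k: 0..2 (factorial args all ≥0)
  k=0: (−1)^0·48.0000/(48)·0.9994^6·0.0340^0 = +0.996528
  k=1: (−1)^1·48.0000/(6)·0.9994^4·0.0340^2 = -0.009249
  k=2: (−1)^2·48.0000/(8)·0.9994^2·0.0340^4 = +0.000008
d^3_{-1,-1}(0.0681) = +0.996528 -0.009249 +0.000008 = +0.987287
|D^3_{-1,-1}|² = |d^3_{-1,-1}(β)|² = (+0.987287)² = 0.974736 (the z-rotation phases have unit modulus)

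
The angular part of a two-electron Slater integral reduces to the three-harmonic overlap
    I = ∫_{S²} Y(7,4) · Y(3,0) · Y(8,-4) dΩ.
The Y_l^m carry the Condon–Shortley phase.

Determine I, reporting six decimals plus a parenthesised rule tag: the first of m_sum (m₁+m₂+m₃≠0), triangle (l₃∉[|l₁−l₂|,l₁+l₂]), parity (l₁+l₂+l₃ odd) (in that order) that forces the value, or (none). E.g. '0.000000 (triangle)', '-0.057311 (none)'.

-0.033430 (none)

m-sum 0 ✓  L=18 even ✓  4≤8≤10 ✓
Π(2lᵢ+1) = 15×7×17 = 1785
triangle coeff Δ(7,3,8) = 1/5290740
Σ_t [0,2]: t=0:+1/7257600 t=1:−1/2073600 t=2:+1/7257600 = -1/4838400
(3j)²=252/20995 [(7 3 8; 0 0 0)], sign=-1
Σ_t [0,2]: t=0:+1/26127360 t=1:−1/29030400 t=2:+1/479001600 = 17/2874009600
(3j)²=17/25935 [(7 3 8; 4 0 -4)], sign=+1
⇒ 4πI² = 4284/305045
I = (-1)√(4284/305045/(4π)) = -0.03343011
No selection rule forces the value: the integral is nonzero (none).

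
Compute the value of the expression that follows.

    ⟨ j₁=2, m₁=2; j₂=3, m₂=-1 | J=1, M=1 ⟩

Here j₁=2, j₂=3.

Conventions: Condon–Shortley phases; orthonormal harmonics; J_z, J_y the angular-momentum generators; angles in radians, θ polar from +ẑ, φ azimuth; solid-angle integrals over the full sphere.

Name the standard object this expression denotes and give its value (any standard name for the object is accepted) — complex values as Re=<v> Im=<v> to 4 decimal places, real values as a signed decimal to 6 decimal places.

Clebsch–Gordan coefficient, +√(1/35) ≈ +0.169031

This is a Clebsch–Gordan (vector-coupling) coefficient.
j₁+j₂−J=4  J+j₁−j₂=0  J−j₁+j₂=2  j₁+j₂+J+1=7
(j₁±m₁, j₂±m₂, J±M) = (4,0,2,4,2,0)
P² = 2304/35
sum k=0..0:
  [0] +1/48 = 1/48
S = 1/48
C² = P²·S² = 1/35 ; C = +0.169031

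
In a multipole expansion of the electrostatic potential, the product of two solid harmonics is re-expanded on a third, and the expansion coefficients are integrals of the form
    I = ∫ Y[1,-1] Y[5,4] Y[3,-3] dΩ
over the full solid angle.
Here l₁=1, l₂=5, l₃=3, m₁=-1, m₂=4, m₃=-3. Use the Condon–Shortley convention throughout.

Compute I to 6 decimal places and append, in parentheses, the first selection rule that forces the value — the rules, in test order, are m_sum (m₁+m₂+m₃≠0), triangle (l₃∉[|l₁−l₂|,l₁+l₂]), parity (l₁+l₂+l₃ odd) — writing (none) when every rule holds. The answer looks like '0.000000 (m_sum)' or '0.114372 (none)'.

0.000000 (triangle)

triangle: need 4≤l₃≤6, have 3; I=0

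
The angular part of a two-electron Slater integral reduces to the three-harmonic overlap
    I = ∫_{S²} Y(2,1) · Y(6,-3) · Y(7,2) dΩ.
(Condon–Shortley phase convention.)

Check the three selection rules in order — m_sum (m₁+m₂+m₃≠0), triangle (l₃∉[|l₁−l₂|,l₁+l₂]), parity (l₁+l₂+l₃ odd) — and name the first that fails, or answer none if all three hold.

Σmᵢ = 0  ✓
l₃∈[|l₁−l₂|,l₁+l₂]=[4,8], have l₃=7  ✓
Σlᵢ = 15 ⇒ odd  ✗

parity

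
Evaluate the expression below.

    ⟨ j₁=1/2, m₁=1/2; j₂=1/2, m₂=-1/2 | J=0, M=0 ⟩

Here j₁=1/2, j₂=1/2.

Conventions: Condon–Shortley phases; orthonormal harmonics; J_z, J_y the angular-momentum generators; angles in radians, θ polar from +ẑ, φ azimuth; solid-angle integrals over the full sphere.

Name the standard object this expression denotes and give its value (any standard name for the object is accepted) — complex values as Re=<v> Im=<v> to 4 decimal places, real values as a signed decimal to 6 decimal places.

This is a Clebsch–Gordan (vector-coupling) coefficient.
triangle: 1!*0!*0!/2! = 1/2
(j±m)!: 1!*0!*0!*1!*0!*0! = 1
prefactor² = (2J+1)*Δ*N² = 1/2
  k=0: +1/(0!*1!*0!*0!*0!*0!) = 1
Σ = 1  ⇒  CG² = 1/2*1² = 1/2
CG = +√(1/2) = +0.707107

Clebsch–Gordan coefficient, +√(1/2) ≈ +0.707107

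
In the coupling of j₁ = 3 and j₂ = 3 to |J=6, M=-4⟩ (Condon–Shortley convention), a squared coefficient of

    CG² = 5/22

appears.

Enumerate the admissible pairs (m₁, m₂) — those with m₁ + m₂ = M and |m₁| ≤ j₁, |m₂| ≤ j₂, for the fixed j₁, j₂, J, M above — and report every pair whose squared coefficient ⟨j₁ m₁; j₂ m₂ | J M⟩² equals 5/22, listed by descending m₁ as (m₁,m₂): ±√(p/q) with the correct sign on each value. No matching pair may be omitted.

(-1,-3): +√(5/22); (-3,-1): +√(5/22)

Admissible pairs with m₁+m₂ = M = -4: (-3,-1), (-2,-2), (-1,-3)
  (m₁,m₂)=(-1,-3): CG² = 5/22, CG = +√(5/22)   ← matches the target
  (m₁,m₂)=(-2,-2): CG² = 6/11, CG = +√(6/11)
  (m₁,m₂)=(-3,-1): CG² = 5/22, CG = +√(5/22)   ← matches the target
Pairs with CG² = 5/22: (-1,-3): +√(5/22); (-3,-1): +√(5/22)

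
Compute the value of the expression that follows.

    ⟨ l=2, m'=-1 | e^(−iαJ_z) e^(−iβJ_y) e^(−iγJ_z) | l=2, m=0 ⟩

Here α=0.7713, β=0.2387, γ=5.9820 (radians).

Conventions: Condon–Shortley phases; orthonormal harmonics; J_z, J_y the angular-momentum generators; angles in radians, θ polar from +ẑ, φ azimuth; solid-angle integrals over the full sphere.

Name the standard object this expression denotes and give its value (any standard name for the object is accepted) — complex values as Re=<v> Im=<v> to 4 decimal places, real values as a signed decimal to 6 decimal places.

Wigner D-matrix element, Re=0.2017 Im=0.1961

This is a Wigner D-matrix element — the rotation-matrix element ⟨l m'| R(α,β,γ) |l m⟩ in the angular-momentum basis.
First d^2_{-1,0}(β=0.2387), then the phase factors e^{-i(-1)α} and e^{-i(0)γ}:
With c≡cos(β/2)=0.992886 and s≡sin(β/2)=0.119067, N=[1·6·2·2]^{1/2}=4.898979
Admissible k: 1..2 (factorial args all ≥0)
  k=1: (−1)^0·4.8990/(2)·0.9929^3·0.1191^1 = +0.285473
  k=2: (−1)^1·4.8990/(2)·0.9929^1·0.1191^3 = -0.004105
d^2_{-1,0}(0.2387) = +0.285473 -0.004105 = +0.281368
D = (+0.717005+0.697068i)·(+0.281368)·(+1.000000+0.000000i) = +0.201742+0.196132i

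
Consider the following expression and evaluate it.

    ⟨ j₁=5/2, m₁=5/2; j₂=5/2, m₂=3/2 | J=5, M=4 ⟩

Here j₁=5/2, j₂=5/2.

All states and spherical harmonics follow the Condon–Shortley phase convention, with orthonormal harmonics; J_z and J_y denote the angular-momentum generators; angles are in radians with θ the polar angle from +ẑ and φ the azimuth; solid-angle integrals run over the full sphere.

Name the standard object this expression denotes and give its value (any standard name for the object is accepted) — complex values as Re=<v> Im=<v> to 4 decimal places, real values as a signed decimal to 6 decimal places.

Clebsch–Gordan coefficient, +√(1/2) ≈ +0.707107

This is a Clebsch–Gordan (vector-coupling) coefficient.
triangle: 0!*5!*5!/11! = 14400/39916800
(j±m)!: 5!*0!*4!*1!*9!*1! = 1045094400
prefactor² = (2J+1)*Δ*N² = 4147200
  k=0: +1/(0!*0!*0!*4!*5!*1!) = 1/2880
Σ = 1/2880  ⇒  CG² = 4147200*(1/2880)² = 1/2
CG = +√(1/2) = +0.707107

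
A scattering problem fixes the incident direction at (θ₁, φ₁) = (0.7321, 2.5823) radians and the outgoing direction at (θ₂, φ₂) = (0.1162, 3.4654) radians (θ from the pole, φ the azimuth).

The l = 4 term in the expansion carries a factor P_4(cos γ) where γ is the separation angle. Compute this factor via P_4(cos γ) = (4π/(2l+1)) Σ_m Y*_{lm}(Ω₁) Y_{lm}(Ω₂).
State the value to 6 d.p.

-0.266801

Term-by-term m-sum for l=4 (normalisation 4π/9 = 1.396263):
  term(m=-4) = -0.00001 + 0.00000j   from Y*(Ω₁)=-0.05461 - 0.06944j, Y(Ω₂)=0.00002 - 0.00008j
  term(m=-3) = -0.00047 - 0.00025j   from Y*(Ω₁)=0.02972 + 0.27645j, Y(Ω₂)=-0.00109 + 0.00160j
  term(m=-2) = -0.00221 - 0.01118j   from Y*(Ω₁)=0.18760 - 0.38617j, Y(Ω₂)=0.02118 - 0.01602j
  term(m=-1) = 0.02771 - 0.03374j   from Y*(Ω₁)=-0.17392 + 0.10887j, Y(Ω₂)=-0.20173 + 0.06771j
  term(m=+0) = -0.24112 + 0.00000j   from Y*(Ω₁)=-0.30519 + 0.00000j, Y(Ω₂)=0.79008 + 0.00000j
  term(m=+1) = 0.02771 + 0.03374j   from Y*(Ω₁)=0.17392 + 0.10887j, Y(Ω₂)=0.20173 + 0.06771j
  term(m=+2) = -0.00221 + 0.01118j   from Y*(Ω₁)=0.18760 + 0.38617j, Y(Ω₂)=0.02118 + 0.01602j
  term(m=+3) = -0.00047 + 0.00025j   from Y*(Ω₁)=-0.02972 + 0.27645j, Y(Ω₂)=0.00109 + 0.00160j
  term(m=+4) = -0.00001 - 0.00000j   from Y*(Ω₁)=-0.05461 + 0.06944j, Y(Ω₂)=0.00002 + 0.00008j
Total Σ_m = -0.19108 + 0.00000j. Multiply by 1.396263: -0.26680 + 0.00000j. P_4(cos γ) = -0.266801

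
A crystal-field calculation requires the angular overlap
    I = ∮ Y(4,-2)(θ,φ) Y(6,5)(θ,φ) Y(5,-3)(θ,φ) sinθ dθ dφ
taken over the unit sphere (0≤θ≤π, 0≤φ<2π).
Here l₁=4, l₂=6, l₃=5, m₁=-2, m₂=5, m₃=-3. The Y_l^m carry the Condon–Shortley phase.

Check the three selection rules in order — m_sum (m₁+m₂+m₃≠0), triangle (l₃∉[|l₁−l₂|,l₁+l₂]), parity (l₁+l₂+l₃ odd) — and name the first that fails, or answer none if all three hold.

azimuthal sum: -2 + 5 − 3 = 0  ✓
2 ≤ 5 ≤ 10 (triangle on l)  ✓
L = 4 + 6 + 5 = 15 (odd)  ✗

parity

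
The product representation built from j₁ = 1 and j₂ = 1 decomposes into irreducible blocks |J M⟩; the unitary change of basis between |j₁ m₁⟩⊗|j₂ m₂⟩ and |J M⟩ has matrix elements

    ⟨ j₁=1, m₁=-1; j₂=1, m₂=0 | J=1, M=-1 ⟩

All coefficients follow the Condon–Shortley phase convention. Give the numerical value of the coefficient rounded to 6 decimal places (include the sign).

√[3·1!1!1!/4! · 0!2!1!1!0!2!] = √(1/2)
  +(−1)^1/∏(1,0,1,0,0,1)! = -1  (running -1)
⟨..|..⟩ = √(1/2)·(-1) = -0.707107

-0.707107  (= −√(1/2))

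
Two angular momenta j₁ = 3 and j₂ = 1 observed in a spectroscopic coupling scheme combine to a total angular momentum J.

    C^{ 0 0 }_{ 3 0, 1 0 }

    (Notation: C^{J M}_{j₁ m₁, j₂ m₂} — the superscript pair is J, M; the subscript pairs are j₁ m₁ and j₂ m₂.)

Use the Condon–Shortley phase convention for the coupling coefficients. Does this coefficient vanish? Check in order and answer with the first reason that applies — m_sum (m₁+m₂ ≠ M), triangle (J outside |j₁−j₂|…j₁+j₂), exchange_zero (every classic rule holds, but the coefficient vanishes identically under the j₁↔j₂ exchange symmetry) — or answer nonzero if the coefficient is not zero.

m-sum: m₁+m₂ = 0+0 = 0, M = 0  ✓
triangle: need |j₁−j₂| ≤ J ≤ j₁+j₂, i.e. J ∈ [2, 4]; J = 0 is outside ✗ ⇒ coefficient is 0

triangle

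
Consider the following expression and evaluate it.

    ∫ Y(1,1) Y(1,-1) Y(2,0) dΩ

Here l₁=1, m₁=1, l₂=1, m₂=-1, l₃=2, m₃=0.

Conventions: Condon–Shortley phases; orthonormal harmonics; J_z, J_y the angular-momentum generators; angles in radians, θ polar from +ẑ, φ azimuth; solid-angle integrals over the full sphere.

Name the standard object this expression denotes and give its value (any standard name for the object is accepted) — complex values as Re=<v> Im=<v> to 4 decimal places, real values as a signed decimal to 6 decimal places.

Gaunt coefficient, +0.126157

This is a Gaunt coefficient — the integral of a triple product of spherical harmonics over the sphere.
Rules hold: Σm=0, L=4 even, 0≤2≤2.
N = 3·3·5 = 45
Δ = 0!·2!·2!/5! = 1/30
Racah Σ t=0..0: t=0:+1/1 = 1/1
⇒ 3j(1 1 2; 0 0 0)² = 2/15, sgn +1
Racah Σ t=0..0: t=0:+1/4 = 1/4
⇒ 3j(1 1 2; 1 -1 0)² = 1/30, sgn +1
4πI² = N·(3j₀)²·(3jₘ)² = 1/5
I = +1·√(0.2/4π) = 0.12615663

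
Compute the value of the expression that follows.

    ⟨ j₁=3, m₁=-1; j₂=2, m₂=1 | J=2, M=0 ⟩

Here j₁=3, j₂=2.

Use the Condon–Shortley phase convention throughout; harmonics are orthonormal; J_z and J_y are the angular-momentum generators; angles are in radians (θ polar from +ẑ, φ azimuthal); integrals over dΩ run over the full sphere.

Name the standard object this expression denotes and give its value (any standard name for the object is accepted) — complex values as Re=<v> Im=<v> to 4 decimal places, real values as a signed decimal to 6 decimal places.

This is a Clebsch–Gordan (vector-coupling) coefficient.
√[5·3!3!1!/8! · 2!4!3!1!2!2!] = √(36/7)
  +(−1)^2/∏(2,1,2,1,1,0)! = 1/4  (running 1/4)
  +(−1)^3/∏(3,0,1,0,2,1)! = -1/12  (running 1/6)
⟨..|..⟩ = √(36/7)·(1/6) = +0.377964

Clebsch–Gordan coefficient, +√(1/7) ≈ +0.377964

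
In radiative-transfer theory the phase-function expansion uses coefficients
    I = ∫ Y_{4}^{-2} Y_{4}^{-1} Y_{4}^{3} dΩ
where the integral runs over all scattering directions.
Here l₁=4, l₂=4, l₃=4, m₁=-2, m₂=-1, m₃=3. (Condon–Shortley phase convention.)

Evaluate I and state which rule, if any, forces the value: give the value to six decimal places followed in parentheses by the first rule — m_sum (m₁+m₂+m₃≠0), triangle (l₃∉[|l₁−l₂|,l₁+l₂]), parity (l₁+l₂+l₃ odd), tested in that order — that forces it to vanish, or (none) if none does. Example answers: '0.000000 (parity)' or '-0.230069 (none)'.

Checks pass: Σm=0; 12 even; l₃=4∈[0,8].
(2·4+1)(2·4+1)(2·4+1) = 729
Δ: 4! 4! 4! / 13! → 1/450450
sum: t=0:+1/13824 t=1:−1/216 t=2:+1/64 t=3:−1/216 t=4:+1/13824 = 5/768
3j²(4 4 4; 0 0 0) = Δ·Π!·Σ² = 18/1001  (sign +1)
sum: t=2:+1/576 t=3:−1/864 = 1/1728
3j²(4 4 4; -2 -1 3) = Δ·Π!·Σ² = 5/1287  (sign -1)
combine: 4πI² = 729·18/1001·5/1287 = 7290/143143
take √, sign -1: I = -0.06366105
No selection rule forces the value: the integral is nonzero (none).

-0.063661 (none)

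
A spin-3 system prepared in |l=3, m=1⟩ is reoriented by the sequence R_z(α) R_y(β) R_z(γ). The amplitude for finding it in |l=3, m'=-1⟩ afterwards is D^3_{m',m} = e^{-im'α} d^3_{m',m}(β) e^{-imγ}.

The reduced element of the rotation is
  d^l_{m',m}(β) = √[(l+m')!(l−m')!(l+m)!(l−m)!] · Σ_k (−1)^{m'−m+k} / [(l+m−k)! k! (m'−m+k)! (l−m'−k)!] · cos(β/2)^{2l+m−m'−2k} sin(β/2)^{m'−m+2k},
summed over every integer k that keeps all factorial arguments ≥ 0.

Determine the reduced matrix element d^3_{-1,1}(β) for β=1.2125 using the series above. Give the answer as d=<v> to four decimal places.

d^3_{-1,1}(β=1.2125) via the finite sum:
With c≡cos(β/2)=0.821791 and s≡sin(β/2)=0.569790, N=[2·24·24·2]^{1/2}=48.000000
k: max(0,(1)−(-1))=2 … min(3+(1),3−(-1))=4
  k=2: (−1)^0·48.0000/(8)·0.8218^4·0.5698^2 = +0.888434
  k=3: (−1)^1·48.0000/(6)·0.8218^2·0.5698^4 = -0.569470
  k=4: (−1)^2·48.0000/(48)·0.8218^0·0.5698^6 = +0.034221
d^3_{-1,1}(1.2125) = +0.888434 -0.569470 +0.034221 = +0.353184

d=0.3532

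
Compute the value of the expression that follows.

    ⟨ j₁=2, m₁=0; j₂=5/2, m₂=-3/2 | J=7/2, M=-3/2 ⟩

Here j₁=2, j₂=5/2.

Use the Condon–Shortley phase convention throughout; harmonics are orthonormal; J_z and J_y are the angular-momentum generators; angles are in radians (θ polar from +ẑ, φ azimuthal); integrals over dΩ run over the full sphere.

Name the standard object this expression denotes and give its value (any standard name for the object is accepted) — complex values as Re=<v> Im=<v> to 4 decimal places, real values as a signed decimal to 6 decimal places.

This is a Clebsch–Gordan (vector-coupling) coefficient.
j₁+j₂−J=1  J+j₁−j₂=3  J−j₁+j₂=4  j₁+j₂+J+1=9
(j₁±m₁, j₂±m₂, J±M) = (2,2,1,4,2,5)
P² = 512/7
sum k=0..1:
  [0] +1/12 = 1/12
  [1] −1/48 = -1/48
S = 1/16
C² = P²·S² = 2/7 ; C = +0.534522

Clebsch–Gordan coefficient, +√(2/7) ≈ +0.534522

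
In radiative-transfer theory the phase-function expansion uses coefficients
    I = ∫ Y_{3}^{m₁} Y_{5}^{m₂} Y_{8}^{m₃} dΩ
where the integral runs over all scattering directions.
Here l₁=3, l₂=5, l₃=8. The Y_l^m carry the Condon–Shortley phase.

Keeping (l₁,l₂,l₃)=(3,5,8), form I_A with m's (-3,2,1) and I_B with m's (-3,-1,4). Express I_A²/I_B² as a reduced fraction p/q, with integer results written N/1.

l's match ⇒ only the (l;m) 3-j factors differ between A and B.
A: triangle coeff Δ(3,5,8) = 1/136136; Σ_t [0,0]: t=0:+1/21772800 = 1/21772800; (3j)²=3/4862 [(3 5 8; -3 2 1)], sign=-1
B: triangle coeff Δ(3,5,8) = 1/136136; Σ_t [0,0]: t=0:+1/12441600 = 1/12441600; (3j)²=3/442 [(3 5 8; -3 -1 4)], sign=+1
I_A²/I_B² = (3/4862)/(3/442) = 1/11

1/11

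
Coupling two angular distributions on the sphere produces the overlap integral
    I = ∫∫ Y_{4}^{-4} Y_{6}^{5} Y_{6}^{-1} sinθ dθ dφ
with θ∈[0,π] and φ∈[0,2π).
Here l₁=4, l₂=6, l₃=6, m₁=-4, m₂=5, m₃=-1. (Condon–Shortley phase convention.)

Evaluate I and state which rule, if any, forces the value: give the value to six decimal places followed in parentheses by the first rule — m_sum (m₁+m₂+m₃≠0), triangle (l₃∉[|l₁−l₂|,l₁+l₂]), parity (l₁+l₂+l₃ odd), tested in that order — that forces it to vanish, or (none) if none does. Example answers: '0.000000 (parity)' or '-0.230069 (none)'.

m-sum 0 ✓  L=16 even ✓  2≤6≤10 ✓
Π(2lᵢ+1) = 9×13×13 = 1521
triangle coeff Δ(4,6,6) = 1/15315300
Σ_t [0,4]: t=0:+1/829440 t=1:−1/25920 t=2:+1/9216 t=3:−1/25920 t=4:+1/829440 = 7/207360
(3j)²=28/2431 [(4 6 6; 0 0 0)], sign=+1
Σ_t [4,4]: t=4:+1/2903040 = 1/2903040
(3j)²=5/663 [(4 6 6; -4 5 -1)], sign=-1
⇒ 4πI² = 420/3179
I = (-1)√(420/3179/(4π)) = -0.10253555
No selection rule forces the value: the integral is nonzero (none).

-0.102536 (none)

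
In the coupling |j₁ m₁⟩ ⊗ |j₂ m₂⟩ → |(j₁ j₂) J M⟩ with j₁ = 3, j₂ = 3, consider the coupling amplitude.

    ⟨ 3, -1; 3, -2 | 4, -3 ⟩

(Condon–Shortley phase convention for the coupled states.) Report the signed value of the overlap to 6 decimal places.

triangle: 2!×4!×4!/11! = 1152/39916800
(j±m)!: 2!×4!×1!×5!×1!×7! = 29030400
prefactor² = (2J+1)×Δ×N² = 82944/11
  k=0: +1/(0!×2!×4!×1!×0!×3!) = 1/288
  k=1: −1/(1!×1!×3!×0!×1!×4!) = -1/144
Σ = -1/288  ⇒  CG² = 82944/11×(-1/288)² = 1/11
CG = −√(1/11) = -0.301511

−√(1/11) = -0.301511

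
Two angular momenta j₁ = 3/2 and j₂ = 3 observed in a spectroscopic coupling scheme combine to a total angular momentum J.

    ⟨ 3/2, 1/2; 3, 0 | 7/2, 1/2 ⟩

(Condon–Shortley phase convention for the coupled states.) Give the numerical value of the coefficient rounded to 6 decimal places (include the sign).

+0.308607

triangle: 1!*2!*5!/9! = 240/362880
(j±m)!: 2!*1!*3!*3!*4!*3! = 10368
prefactor² = (2J+1)*Δ*N² = 384/7
  k=0: +1/(0!*1!*1!*3!*1!*2!) = 1/12
  k=1: −1/(1!*0!*0!*2!*2!*3!) = -1/24
Σ = 1/24  ⇒  CG² = 384/7*(1/24)² = 2/21
CG = +√(2/21) = +0.308607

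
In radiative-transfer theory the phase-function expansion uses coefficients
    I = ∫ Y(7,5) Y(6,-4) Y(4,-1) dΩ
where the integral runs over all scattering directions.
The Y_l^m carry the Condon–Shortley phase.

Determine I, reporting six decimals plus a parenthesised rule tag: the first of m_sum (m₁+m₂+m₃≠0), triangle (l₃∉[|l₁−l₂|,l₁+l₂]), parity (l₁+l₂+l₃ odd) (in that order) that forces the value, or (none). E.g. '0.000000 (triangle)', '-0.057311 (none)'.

0.000000 (parity)

Σlᵢ=17 odd — θ-integrand is odd under cosθ→−cosθ; I=0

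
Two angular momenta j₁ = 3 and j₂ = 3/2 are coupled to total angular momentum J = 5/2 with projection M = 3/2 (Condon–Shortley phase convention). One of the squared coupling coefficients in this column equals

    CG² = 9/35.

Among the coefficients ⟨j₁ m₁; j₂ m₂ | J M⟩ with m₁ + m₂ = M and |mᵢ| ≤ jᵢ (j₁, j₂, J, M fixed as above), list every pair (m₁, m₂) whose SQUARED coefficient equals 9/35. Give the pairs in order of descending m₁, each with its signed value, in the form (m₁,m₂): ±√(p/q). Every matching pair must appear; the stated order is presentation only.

Admissible pairs with m₁+m₂ = M = 3/2: (0,3/2), (1,1/2), (2,-1/2), (3,-3/2)
  (m₁,m₂)=(3,-3/2): CG² = 9/28, CG = +√(9/28)
  (m₁,m₂)=(2,-1/2): CG² = 1/14, CG = +√(1/14)
  (m₁,m₂)=(1,1/2): CG² = 7/20, CG = −√(7/20)
  (m₁,m₂)=(0,3/2): CG² = 9/35, CG = +√(9/35)   ← matches the target
Pairs with CG² = 9/35: (0,3/2): +√(9/35)

(0,3/2): +√(9/35)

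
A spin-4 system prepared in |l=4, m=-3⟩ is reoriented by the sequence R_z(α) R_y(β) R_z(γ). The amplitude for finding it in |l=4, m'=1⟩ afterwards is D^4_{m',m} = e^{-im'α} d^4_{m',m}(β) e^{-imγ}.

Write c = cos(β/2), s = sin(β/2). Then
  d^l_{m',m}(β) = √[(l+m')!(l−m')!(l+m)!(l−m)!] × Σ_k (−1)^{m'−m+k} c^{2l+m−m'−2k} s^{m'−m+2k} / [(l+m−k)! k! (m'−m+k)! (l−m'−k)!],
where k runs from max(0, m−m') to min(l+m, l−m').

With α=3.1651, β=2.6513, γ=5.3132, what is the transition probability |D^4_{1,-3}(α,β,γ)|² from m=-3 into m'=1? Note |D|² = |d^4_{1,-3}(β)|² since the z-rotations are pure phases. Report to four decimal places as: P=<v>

P=0.1218

Split into d^4_{1,-3}(β=2.6513) × two z-phases.
c=cos(2.651300/2)=0.242698, s=sin(2.651300/2)=0.970102; N=√[120·6·1·5040]=1904.940944
Admissible k: 0..1 (factorial args all ≥0)
  k=0: (−1)^4·1904.9409/(144)·0.2427^4·0.9701^4 = +0.040649
  k=1: (−1)^5·1904.9409/(240)·0.2427^2·0.9701^6 = -0.389680
d^4_{1,-3}(2.6513) = +0.040649 -0.389680 = -0.349030
|D^4_{1,-3}|² = |d^4_{1,-3}(β)|² = (-0.349030)² = 0.121822 (the z-rotation phases have unit modulus)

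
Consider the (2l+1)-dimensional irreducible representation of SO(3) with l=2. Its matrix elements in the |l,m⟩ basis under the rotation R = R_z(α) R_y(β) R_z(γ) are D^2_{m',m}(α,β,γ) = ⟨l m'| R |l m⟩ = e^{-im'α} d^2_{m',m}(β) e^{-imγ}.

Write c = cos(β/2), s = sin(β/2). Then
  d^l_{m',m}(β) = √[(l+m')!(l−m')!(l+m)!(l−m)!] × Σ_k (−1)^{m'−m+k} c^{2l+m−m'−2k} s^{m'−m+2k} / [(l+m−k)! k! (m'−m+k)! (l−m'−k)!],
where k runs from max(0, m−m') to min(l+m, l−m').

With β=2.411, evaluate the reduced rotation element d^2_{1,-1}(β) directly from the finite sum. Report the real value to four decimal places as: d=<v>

d=-0.4271

d^2_{1,-1}(β=2.4110) via the finite sum:
c=cos(2.411000/2)=0.357226, s=sin(2.411000/2)=0.934018; N=√[6·1·1·6]=6.000000
k∈{0,1} keeps every argument non-negative
  k=0: (−1)^2·6.0000/(2)·0.3572^2·0.9340^2 = +0.333978
  k=1: (−1)^3·6.0000/(6)·0.3572^0·0.9340^4 = -0.761063
d^2_{1,-1}(2.4110) = +0.333978 -0.761063 = -0.427085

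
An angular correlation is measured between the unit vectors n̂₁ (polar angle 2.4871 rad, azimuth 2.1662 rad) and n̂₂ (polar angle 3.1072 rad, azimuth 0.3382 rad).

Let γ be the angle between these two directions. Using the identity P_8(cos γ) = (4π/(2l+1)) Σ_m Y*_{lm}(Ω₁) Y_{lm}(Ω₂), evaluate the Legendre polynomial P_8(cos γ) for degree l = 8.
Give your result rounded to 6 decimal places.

Summing Y*_{l m}(θ₁,φ₁)·Y_{l m}(θ₂,φ₂) over m ∈ [−8, 8]; prefactor 4π/(2·8+1) = 0.739198:
  m=-8: Y*=0.00049 - 0.00971j  Y=-0.00000 - 0.00000j  product -0.00000 + 0.00000j
  m=-7: Y*=0.04335 - 0.02625j  Y=0.00000 + 0.00000j  product 0.00000 + 0.00000j
  m=-6: Y*=0.14693 + 0.06753j  Y=-0.00000 - 0.00000j  product -0.00000 - 0.00000j
  m=-5: Y*=0.05692 + 0.34270j  Y=0.00000 + 0.00000j  product -0.00000 + 0.00000j
  m=-4: Y*=-0.34975 + 0.33240j  Y=0.00000 - 0.00002j  product 0.00000 + 0.00001j
  m=-3: Y*=-0.31851 - 0.06969j  Y=-0.00030 + 0.00048j  product 0.00013 - 0.00013j
  m=-2: Y*=0.05424 + 0.13581j  Y=0.00946 - 0.00759j  product 0.00154 + 0.00087j
  m=-1: Y*=-0.22866 + 0.33755j  Y=-0.15842 + 0.05572j  product 0.01742 - 0.06621j
  m=+0: Y*=0.01896 + 0.00000j  Y=1.13847 + 0.00000j  product 0.02158 + 0.00000j
  m=+1: Y*=0.22866 + 0.33755j  Y=0.15842 + 0.05572j  product 0.01742 + 0.06621j
  m=+2: Y*=0.05424 - 0.13581j  Y=0.00946 + 0.00759j  product 0.00154 - 0.00087j
  m=+3: Y*=0.31851 - 0.06969j  Y=0.00030 + 0.00048j  product 0.00013 + 0.00013j
  m=+4: Y*=-0.34975 - 0.33240j  Y=0.00000 + 0.00002j  product 0.00000 - 0.00001j
  m=+5: Y*=-0.05692 + 0.34270j  Y=-0.00000 + 0.00000j  product -0.00000 - 0.00000j
  m=+6: Y*=0.14693 - 0.06753j  Y=-0.00000 + 0.00000j  product -0.00000 + 0.00000j
  m=+7: Y*=-0.04335 - 0.02625j  Y=-0.00000 + 0.00000j  product 0.00000 - 0.00000j
  m=+8: Y*=0.00049 + 0.00971j  Y=-0.00000 + 0.00000j  product -0.00000 - 0.00000j
Total Σ_m = 0.05977 - 0.00000j. Multiply by 0.739198: 0.04418 - 0.00000j. P_8(cos γ) = 0.044180

0.044180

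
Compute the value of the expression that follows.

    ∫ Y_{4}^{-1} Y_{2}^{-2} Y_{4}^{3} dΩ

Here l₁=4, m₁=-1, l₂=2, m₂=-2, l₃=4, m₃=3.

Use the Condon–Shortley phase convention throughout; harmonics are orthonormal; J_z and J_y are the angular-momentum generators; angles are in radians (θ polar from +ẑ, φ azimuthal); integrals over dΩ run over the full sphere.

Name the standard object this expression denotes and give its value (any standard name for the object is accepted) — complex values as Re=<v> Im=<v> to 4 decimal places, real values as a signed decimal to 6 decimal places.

Gaunt coefficient, +0.159270

This is a Gaunt coefficient — the integral of a triple product of spherical harmonics over the sphere.
Checks pass: Σm=0; 10 even; l₃=4∈[2,6].
(2·4+1)(2·2+1)(2·4+1) = 405
Δ: 2! 6! 2! / 11! → 1/13860
sum: t=0:+1/192 t=1:−1/36 t=2:+1/192 = -5/288
3j²(4 2 4; 0 0 0) = Δ·Π!·Σ² = 20/693  (sign -1)
sum: t=0:+1/480 = 1/480
3j²(4 2 4; -1 -2 3) = Δ·Π!·Σ² = 3/110  (sign -1)
combine: 4πI² = 405·20/693·3/110 = 270/847
take √, sign +1: I = 0.15927046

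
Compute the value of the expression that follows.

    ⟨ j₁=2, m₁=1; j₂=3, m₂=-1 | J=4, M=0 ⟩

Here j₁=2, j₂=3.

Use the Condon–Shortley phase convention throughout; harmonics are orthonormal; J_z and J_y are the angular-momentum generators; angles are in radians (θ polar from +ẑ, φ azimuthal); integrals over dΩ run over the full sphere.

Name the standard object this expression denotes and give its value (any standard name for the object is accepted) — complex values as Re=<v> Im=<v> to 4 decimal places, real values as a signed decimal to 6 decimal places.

Clebsch–Gordan coefficient, +√(5/14) ≈ +0.597614

This is a Clebsch–Gordan (vector-coupling) coefficient.
j₁+j₂−J=1  J+j₁−j₂=3  J−j₁+j₂=5  j₁+j₂+J+1=10
(j₁±m₁, j₂±m₂, J±M) = (3,1,2,4,4,4)
P² = 10368/35
sum k=0..1:
  [0] +1/24 = 1/24
  [1] −1/144 = -1/144
S = 5/144
C² = P²·S² = 5/14 ; C = +0.597614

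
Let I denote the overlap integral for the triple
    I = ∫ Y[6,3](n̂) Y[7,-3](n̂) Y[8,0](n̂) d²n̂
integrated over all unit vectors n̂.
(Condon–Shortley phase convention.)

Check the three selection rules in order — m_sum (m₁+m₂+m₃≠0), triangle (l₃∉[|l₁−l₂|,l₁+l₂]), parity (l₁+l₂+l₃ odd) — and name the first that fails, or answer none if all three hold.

parity

m₁+m₂+m₃ = 3 − 3 + 0 = 0  ✓
triangle: |6−7|=1 ≤ l₃=8 ≤ 6+7=13  ✓
parity: l₁+l₂+l₃ = 21 is odd  ✗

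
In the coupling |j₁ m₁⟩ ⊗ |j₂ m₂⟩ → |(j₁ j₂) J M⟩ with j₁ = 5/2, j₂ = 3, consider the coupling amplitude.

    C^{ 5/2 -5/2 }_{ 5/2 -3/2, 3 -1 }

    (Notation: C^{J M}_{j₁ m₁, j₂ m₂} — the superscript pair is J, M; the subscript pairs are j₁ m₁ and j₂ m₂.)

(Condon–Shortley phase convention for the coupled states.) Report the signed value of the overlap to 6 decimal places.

triangle: 3!·2!·3!/9! = 72/362880
(j±m)!: 1!·4!·2!·4!·0!·5! = 138240
prefactor² = (2J+1)·Δ·N² = 1152/7
  k=2: +1/(2!·1!·2!·0!·0!·3!) = 1/24
Σ = 1/24  ⇒  CG² = 1152/7·(1/24)² = 2/7
CG = +√(2/7) = +0.534522

+√(2/7) = +0.534522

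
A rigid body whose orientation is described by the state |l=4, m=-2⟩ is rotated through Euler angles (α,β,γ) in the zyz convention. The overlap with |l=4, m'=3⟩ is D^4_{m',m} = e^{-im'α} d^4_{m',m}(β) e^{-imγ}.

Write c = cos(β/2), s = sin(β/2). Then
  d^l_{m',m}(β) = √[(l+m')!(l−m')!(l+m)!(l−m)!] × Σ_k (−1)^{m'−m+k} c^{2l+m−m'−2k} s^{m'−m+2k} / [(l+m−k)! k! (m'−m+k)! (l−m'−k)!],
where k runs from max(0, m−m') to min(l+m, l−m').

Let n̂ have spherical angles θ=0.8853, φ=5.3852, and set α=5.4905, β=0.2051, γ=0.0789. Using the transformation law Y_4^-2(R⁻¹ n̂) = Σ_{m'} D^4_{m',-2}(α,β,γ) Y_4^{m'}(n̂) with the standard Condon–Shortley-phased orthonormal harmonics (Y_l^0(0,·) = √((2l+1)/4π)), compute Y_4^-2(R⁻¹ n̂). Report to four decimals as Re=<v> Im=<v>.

Re=0.3911 Im=0.1732

Need the full column D^4_{m',-2} for m'=−4..4 at α=5.4905, β=0.2051, γ=0.0789.
cos(β/2)=0.994746, sin(β/2)=0.102370
d^4_{-4,-2}: single k=2 term ⇒ +0.053728;  D = -0.053284-0.006893i
d^4_{-3,-2}: k∈[1..2] ⇒ +0.369169 -0.011729 = +0.357439;  D = -0.216164-0.284669i
d^4_{-2,-2}: k∈[0..2] ⇒ +0.958736 -0.121844 +0.001613 = +0.838505;  D = +0.119685-0.829919i
d^4_{-1,-2}: k∈[0..2] ⇒ -0.418598 +0.022166 -0.000157 = -0.396588;  D = -0.319309+0.235211i
d^4_{0,-2}: k∈[0..2] ⇒ +0.096326 -0.002720 +0.000011 = +0.093616;  D = +0.092453+0.014711i
d^4_{1,-2}: k∈[0..2] ⇒ -0.014777 +0.000235 -0.000000 = -0.014543;  D = -0.008454-0.011834i
d^4_{2,-2}: k∈[0..2] ⇒ +0.001613 -0.000014 +0.000000 = +0.001599;  D = -0.000274+0.001576i
d^4_{3,-2}: k∈[0..1] ⇒ -0.000124 +0.000000 = -0.000124;  D = +0.000102-0.000070i
d^4_{4,-2}: single k=0 term ⇒ +0.000006;  D = -0.000006-0.000001i
Y_4^{m'}(θ=0.8853,φ=5.3852) and Σ D·Y over m':
  (-0.0533-0.0069i)·(-0.1431-0.0692i)  (-0.2162-0.2847i)·(-0.3313+0.1591i)  (+0.1197-0.8299i)·(-0.0808+0.3528i)  (-0.3193+0.2352i)·(-0.0281-0.0353i)  (+0.0925+0.0147i)·(-0.3598+0.0000i)  (-0.0085-0.0118i)·(+0.0281-0.0353i)  (-0.0003+0.0016i)·(-0.0808-0.3528i)  (+0.0001-0.0001i)·(+0.3313+0.1591i)  (-0.0000-0.0000i)·(-0.1431+0.0692i)
Y_4^-2(R⁻¹ n̂) = +0.391136+0.173174i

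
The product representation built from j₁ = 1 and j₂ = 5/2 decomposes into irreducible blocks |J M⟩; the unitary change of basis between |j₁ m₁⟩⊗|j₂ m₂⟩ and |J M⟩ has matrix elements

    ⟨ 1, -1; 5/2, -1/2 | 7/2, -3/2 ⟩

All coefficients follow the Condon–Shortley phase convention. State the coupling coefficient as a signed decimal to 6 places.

j₁+j₂−J=0  J+j₁−j₂=2  J−j₁+j₂=5  j₁+j₂+J+1=8
(j₁±m₁, j₂±m₂, J±M) = (0,2,2,3,2,5)
P² = 1920/7
sum k=0..0:
  [0] +1/24 = 1/24
S = 1/24
C² = P²·S² = 10/21 ; C = +0.690066

+0.690066  (= +√(10/21))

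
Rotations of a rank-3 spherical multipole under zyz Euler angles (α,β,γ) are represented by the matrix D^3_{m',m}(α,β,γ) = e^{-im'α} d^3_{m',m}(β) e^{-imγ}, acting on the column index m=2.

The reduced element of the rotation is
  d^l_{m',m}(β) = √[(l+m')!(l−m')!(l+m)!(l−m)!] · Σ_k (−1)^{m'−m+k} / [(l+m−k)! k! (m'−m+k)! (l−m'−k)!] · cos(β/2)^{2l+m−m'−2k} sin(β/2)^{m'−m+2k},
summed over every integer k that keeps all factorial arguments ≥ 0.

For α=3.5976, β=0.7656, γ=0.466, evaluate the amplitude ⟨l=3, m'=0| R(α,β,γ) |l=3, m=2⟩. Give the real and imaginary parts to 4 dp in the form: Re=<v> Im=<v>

Re=0.2827 Im=-0.3806

Split into d^3_{0,2}(β=0.7656) × two z-phases.
c=cos(0.765600/2)=0.927622, s=sin(0.765600/2)=0.373519; N=√[6·6·120·1]=65.726707
The bounds max(0,m−m')=2 and min(l+m,l−m')=3 give 2 terms
  k=2: (−1)^0·65.7267/(12)·0.9276^4·0.3735^2 = +0.565811
  k=3: (−1)^1·65.7267/(12)·0.9276^2·0.3735^4 = -0.091739
d^3_{0,2}(0.7656) = +0.565811 -0.091739 = +0.474072
Phases: e^{-i·(0)·3.5976}=+1.000000+0.000000i, e^{-i·(2)·0.4660}=+0.596230-0.802814i ⇒ D=+0.282656-0.380592i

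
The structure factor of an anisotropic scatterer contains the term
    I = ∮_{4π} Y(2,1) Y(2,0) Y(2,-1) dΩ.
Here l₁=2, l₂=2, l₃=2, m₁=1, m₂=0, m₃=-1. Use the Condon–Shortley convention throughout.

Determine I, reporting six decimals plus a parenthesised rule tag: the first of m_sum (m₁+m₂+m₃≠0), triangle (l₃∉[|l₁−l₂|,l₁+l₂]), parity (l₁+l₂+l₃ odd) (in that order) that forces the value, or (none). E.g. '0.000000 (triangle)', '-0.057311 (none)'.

m-sum 0 ✓  L=6 even ✓  0≤2≤4 ✓
Π(2lᵢ+1) = 5×5×5 = 125
triangle coeff Δ(2,2,2) = 1/630
Σ_t [0,2]: t=0:+1/8 t=1:−1/1 t=2:+1/8 = -3/4
(3j)²=2/35 [(2 2 2; 0 0 0)], sign=-1
Σ_t [0,1]: t=0:+1/4 t=1:−1/2 = -1/4
(3j)²=1/70 [(2 2 2; 1 0 -1)], sign=+1
⇒ 4πI² = 5/49
I = (-1)√(5/49/(4π)) = -0.09011188
No selection rule forces the value: the integral is nonzero (none).

-0.090112 (none)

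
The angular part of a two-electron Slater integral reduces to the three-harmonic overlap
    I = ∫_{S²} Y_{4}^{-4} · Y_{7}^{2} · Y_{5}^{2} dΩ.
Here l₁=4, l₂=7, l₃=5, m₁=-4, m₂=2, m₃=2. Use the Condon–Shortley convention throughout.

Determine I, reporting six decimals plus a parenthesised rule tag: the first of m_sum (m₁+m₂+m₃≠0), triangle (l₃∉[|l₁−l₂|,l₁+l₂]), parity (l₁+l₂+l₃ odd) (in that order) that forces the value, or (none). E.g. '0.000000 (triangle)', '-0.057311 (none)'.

-0.110423 (none)

Rules hold: Σm=0, L=16 even, 3≤5≤11.
N = 9·15·11 = 1485
Δ = 6!·2!·8!/17! = 1/6126120
Racah Σ t=2..4: t=2:+1/69120 t=3:−1/20736 t=4:+1/69120 = -1/51840
⇒ 3j(4 7 5; 0 0 0)² = 280/21879, sgn +1
Racah Σ t=6..6: t=6:+1/1036800 = 1/1036800
⇒ 3j(4 7 5; -4 2 2)² = 98/12155, sgn -1
4πI² = N·(3j₀)²·(3jₘ)² = 82320/537251
I = -1·√(0.153224/4π) = -0.11042290
No selection rule forces the value: the integral is nonzero (none).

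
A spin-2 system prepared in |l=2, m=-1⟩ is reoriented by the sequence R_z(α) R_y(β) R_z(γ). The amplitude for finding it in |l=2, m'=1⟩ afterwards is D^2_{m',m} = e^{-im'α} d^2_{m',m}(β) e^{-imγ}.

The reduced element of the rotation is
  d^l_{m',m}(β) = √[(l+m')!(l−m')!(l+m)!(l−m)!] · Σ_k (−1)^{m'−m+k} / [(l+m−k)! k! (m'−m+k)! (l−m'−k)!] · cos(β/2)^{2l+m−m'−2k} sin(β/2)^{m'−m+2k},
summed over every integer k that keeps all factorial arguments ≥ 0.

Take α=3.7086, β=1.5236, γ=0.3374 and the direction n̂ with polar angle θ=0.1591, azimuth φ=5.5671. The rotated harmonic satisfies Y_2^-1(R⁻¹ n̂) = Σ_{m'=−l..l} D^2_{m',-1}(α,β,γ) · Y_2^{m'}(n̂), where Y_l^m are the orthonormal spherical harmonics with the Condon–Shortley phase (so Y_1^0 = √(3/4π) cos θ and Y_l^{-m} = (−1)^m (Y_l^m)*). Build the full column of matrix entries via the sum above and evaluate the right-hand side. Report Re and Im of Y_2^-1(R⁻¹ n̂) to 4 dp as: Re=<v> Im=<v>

Re=-0.0011 Im=-0.0006

Need the full column D^2_{m',-1} for m'=−2..2 at α=3.7086, β=1.5236, γ=0.3374.
cos(β/2)=0.723595, sin(β/2)=0.690225
d^2_{-2,-1}: single k=1 term ⇒ +0.523006;  D = +0.051892+0.520426i
d^2_{-1,-1}: k∈[0..1] ⇒ +0.274146 -0.748331 = -0.474185;  D = +0.293118+0.372737i
d^2_{0,-1}: k∈[0..1] ⇒ -0.640549 +0.582832 = -0.057718;  D = -0.054463-0.019107i
d^2_{1,-1}: k∈[0..1] ⇒ +0.748331 -0.226967 = +0.521364;  D = -0.507681+0.118660i
d^2_{2,-1}: single k=0 term ⇒ -0.475880;  D = -0.332703+0.340251i
Y_2^{m'}(θ=0.1591,φ=5.5671) and Σ D·Y over m':
  (+0.0519+0.5204i)·(+0.0013+0.0096i)  (+0.2931+0.3727i)·(+0.0912+0.0793i)  (-0.0545-0.0191i)·(+0.6070+0.0000i)  (-0.5077+0.1187i)·(-0.0912+0.0793i)  (-0.3327+0.3403i)·(+0.0013-0.0096i)
Y_2^-1(R⁻¹ n̂) = -0.001144-0.000610i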